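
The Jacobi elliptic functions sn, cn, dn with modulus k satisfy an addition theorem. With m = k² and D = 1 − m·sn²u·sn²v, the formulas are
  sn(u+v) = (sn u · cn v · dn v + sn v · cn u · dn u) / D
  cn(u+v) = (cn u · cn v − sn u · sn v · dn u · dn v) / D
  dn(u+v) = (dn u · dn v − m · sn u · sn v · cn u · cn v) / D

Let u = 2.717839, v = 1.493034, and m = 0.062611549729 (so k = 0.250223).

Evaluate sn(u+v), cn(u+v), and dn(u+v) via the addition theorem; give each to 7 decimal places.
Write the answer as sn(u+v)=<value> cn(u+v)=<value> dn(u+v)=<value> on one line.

sn(u+v)=-0.8464884 cn(u+v)=-0.5324071 dn(u+v)=0.9773107

sn u = 0.4561579502793673, cn u = -0.8898988281804434, dn u = 0.9934645358535774
sn v = 0.9950059929567369, cn v = 0.09981519914410853, dn v = 0.968510327138004
m = k² = 0.062611549729
D = 1 − m·sn²u·sn²v = 0.9871015850786141
sn(u+v) = (sn u·cn v·dn v + sn v·cn u·dn u)/D = -0.8355700852202499/0.9871015850786141 = -0.8464884444023093
cn(u+v) = (cn u·cn v − sn u·sn v·dn u·dn v)/D = -0.5255398861644441/0.9871015850786141 = -0.5324070937669393
dn(u+v) = (dn u·dn v − m·sn u·sn v·cn u·cn v)/D = 0.9647049146300689/0.9871015850786141 = 0.9773106732001028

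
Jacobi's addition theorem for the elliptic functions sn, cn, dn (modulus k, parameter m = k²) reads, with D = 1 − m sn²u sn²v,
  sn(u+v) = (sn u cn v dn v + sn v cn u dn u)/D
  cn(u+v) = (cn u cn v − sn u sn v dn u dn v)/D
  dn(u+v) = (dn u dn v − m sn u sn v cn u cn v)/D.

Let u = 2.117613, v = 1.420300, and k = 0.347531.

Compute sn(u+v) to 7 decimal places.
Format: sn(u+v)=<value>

sn u = 0.8928483900376031, cn u = -0.4503573607783714, dn u = 0.95064113537533
sn v = 0.9821845848665527, cn v = 0.1879187091550962, dn v = 0.9399400425777358
m = k² = 0.120777795961
D = 1 − m·sn²u·sn²v = 0.907118596950691
sn(u+v) = (sn u·cn v·dn v + sn v·cn u·dn u)/D = -0.2627950684975036/0.907118596950691 = -0.2897030987799146

sn(u+v)=-0.2897031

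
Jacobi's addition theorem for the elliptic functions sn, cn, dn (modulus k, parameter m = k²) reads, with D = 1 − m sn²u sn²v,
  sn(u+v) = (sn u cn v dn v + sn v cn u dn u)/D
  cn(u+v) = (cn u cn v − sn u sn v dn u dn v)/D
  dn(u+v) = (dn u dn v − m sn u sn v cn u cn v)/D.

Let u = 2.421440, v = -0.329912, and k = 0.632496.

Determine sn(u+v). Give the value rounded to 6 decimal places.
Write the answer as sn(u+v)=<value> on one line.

sn u = 0.8717992466769523, cn u = -0.4898633212371574, dn u = 0.834234693146084
sn v = -0.3217470015540303, cn v = 0.9468256793047973, dn v = 0.9790741787770431
m = k² = 0.400051190016
D = 1 − m·sn²u·sn²v = 0.9685241431124935
sn(u+v) = (sn u·cn v·dn v + sn v·cn u·dn u)/D = 0.9396543081859926/0.9685241431124935 = 0.9701919305452484

sn(u+v)=0.970192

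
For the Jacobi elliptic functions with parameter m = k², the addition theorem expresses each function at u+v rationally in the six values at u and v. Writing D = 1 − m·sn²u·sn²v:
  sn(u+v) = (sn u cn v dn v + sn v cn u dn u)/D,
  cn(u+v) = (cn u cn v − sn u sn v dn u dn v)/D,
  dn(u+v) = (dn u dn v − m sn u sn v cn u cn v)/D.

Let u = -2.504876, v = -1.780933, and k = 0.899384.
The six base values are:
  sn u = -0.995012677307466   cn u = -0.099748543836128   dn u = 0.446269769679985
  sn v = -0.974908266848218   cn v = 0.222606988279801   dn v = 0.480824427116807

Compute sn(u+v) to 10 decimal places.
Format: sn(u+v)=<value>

sn(u+v)=-0.2642054602

m = k² = 0.808891579456
D = 1 − m·sn²u·sn²v = 0.2388415927313972
sn(u+v) = (sn u·cn v·dn v + sn v·cn u·dn u)/D = -0.06310325292546253/0.2388415927313972 = -0.2642054602124048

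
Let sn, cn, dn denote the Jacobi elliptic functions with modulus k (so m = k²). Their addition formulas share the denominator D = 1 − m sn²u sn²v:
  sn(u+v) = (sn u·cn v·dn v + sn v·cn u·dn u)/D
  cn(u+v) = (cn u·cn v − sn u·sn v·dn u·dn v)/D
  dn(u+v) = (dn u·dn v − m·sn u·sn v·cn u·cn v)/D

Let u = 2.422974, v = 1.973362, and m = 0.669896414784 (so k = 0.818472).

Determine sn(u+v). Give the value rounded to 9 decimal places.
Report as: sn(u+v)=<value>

sn u = 0.9741874504248016, cn u = -0.2257405843769011, dn u = 0.6035235789079355
sn v = 0.9994079776549206, cn v = 0.03440485721089073, dn v = 0.5752360712929787
m = k² = 0.669896414784
D = 1 − m·sn²u·sn²v = 0.36499325488147
sn(u+v) = (sn u·cn v·dn v + sn v·cn u·dn u)/D = -0.1168790474790052/0.36499325488147 = -0.3202224860756979

sn(u+v)=-0.320222486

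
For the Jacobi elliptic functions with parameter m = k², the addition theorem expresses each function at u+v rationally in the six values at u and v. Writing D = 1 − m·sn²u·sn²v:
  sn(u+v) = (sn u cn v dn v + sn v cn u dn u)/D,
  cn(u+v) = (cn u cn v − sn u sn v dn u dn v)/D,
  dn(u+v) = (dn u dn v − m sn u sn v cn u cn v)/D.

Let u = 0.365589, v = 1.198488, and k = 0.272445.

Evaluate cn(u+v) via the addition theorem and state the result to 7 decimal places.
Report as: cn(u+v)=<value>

sn u = 0.3569499749174909, cn u = 0.9341235011530342, dn u = 0.9952600595390519
sn v = 0.9255690820440284, cn v = 0.3785787558278655, dn v = 0.9676838178189296
m = k² = 0.074226278025
D = 1 − m·sn²u·sn²v = 0.9918980403985028
cn(u+v) = (cn u·cn v − sn u·sn v·dn u·dn v)/D = 0.03544951615249525/0.9918980403985028 = 0.03573907267550718

cn(u+v)=0.0357391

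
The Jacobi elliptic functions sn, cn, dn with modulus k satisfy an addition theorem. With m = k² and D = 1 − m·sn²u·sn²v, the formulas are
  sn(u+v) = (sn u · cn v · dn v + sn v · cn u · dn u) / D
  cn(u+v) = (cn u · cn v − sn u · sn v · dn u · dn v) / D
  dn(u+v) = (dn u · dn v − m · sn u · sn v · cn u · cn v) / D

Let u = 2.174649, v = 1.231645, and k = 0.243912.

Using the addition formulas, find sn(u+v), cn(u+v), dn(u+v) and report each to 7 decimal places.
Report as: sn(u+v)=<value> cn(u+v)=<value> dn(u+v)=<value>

sn u = 0.8451632041882962, cn u = -0.5345083332242561, dn u = 0.9785213612852437
sn v = 0.9384067019223226, cn v = 0.3455327217316317, dn v = 0.9734526097314078
m = k² = 0.059493063744
D = 1 − m·sn²u·sn²v = 0.9625777670401389
sn(u+v) = (sn u·cn v·dn v + sn v·cn u·dn u)/D = -0.2065339463833511/0.9625777670401389 = -0.2145633874532848
cn(u+v) = (cn u·cn v − sn u·sn v·dn u·dn v)/D = -0.9401593942472197/0.9625777670401389 = -0.97671006586631
dn(u+v) = (dn u·dn v − m·sn u·sn v·cn u·cn v)/D = 0.9612586568399679/0.9625777670401389 = 0.9986296066194971

sn(u+v)=-0.2145634 cn(u+v)=-0.9767101 dn(u+v)=0.9986296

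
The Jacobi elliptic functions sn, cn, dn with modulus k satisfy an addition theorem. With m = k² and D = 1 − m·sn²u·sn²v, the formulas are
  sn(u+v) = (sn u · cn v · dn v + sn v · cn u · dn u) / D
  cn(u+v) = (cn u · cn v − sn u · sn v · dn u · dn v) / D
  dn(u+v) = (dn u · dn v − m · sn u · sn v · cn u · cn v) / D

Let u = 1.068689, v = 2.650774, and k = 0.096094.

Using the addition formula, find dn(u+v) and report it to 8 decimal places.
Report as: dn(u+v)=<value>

dn(u+v)=0.99865329

sn u = 0.8758507617667534, cn u = 0.4825820584238475, dn u = 0.9964519158403875
sn v = 0.4776061697512193, cn v = -0.8785740416240224, dn v = 0.9989462653035555
m = k² = 0.009234056836
D = 1 − m·sn²u·sn²v = 0.9983841813213929
dn(u+v) = (dn u·dn v − m·sn u·sn v·cn u·cn v)/D = 0.9970396491978608/0.9983841813213929 = 0.9986532918402687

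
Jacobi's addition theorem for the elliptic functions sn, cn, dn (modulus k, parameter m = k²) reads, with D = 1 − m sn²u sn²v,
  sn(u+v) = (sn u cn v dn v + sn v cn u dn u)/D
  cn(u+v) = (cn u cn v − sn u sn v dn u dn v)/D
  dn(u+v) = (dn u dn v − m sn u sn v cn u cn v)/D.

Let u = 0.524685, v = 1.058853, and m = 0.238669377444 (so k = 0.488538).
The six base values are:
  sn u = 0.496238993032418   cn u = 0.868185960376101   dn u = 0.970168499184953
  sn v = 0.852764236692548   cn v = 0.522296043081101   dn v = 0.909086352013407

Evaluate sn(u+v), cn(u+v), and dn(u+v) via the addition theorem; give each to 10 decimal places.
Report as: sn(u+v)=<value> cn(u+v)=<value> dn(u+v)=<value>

m = k² = 0.238669377444
D = 1 − m·sn²u·sn²v = 0.9572598116981527
sn(u+v) = (sn u·cn v·dn v + sn v·cn u·dn u)/D = 0.9538922796106786/0.9572598116981527 = 0.9964821127489932
cn(u+v) = (cn u·cn v − sn u·sn v·dn u·dn v)/D = 0.08022384926894085/0.9572598116981527 = 0.08380572159049061
dn(u+v) = (dn u·dn v − m·sn u·sn v·cn u·cn v)/D = 0.8361689895220168/0.9572598116981527 = 0.8735026575895586

sn(u+v)=0.9964821127 cn(u+v)=0.0838057216 dn(u+v)=0.8735026576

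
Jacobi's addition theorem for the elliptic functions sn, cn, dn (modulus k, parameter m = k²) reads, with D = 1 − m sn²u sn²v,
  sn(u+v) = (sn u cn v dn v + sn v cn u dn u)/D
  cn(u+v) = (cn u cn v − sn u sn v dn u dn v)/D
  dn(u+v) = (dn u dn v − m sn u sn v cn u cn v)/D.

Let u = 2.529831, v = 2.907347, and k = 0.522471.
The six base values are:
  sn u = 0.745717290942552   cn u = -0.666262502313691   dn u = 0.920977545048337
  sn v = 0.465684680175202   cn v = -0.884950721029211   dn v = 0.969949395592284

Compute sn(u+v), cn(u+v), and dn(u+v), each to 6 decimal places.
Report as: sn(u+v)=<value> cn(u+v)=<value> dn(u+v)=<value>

m = k² = 0.272975945841
D = 1 − m·sn²u·sn²v = 0.9670802363997652
sn(u+v) = (sn u·cn v·dn v + sn v·cn u·dn u)/D = -0.9258420499195834/0.9670802363997652 = -0.957358050627006
cn(u+v) = (cn u·cn v − sn u·sn v·dn u·dn v)/D = 0.2793934183829845/0.9670802363997652 = 0.2889040721410118
dn(u+v) = (dn u·dn v − m·sn u·sn v·cn u·cn v)/D = 0.8374089243501366/0.9670802363997652 = 0.8659146292427943

sn(u+v)=-0.957358 cn(u+v)=0.288904 dn(u+v)=0.865915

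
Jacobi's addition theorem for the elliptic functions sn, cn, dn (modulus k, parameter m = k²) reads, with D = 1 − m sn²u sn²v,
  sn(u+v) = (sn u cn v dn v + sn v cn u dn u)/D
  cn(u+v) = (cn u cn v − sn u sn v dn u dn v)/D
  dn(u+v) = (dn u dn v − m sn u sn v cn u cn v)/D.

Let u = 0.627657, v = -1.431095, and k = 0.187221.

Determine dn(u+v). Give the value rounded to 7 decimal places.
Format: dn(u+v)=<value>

sn u = 0.586169455748149, cn u = 0.8101884775457614, dn u = 0.9939599705730658
sn v = -0.9886141483693462, cn v = 0.1504728069916701, dn v = 0.9827217002364699
m = k² = 0.035051702841
D = 1 − m·sn²u·sn²v = 0.9882291145603311
dn(u+v) = (dn u·dn v − m·sn u·sn v·cn u·cn v)/D = 0.9792623319884569/0.9882291145603311 = 0.9909264132782977

dn(u+v)=0.9909264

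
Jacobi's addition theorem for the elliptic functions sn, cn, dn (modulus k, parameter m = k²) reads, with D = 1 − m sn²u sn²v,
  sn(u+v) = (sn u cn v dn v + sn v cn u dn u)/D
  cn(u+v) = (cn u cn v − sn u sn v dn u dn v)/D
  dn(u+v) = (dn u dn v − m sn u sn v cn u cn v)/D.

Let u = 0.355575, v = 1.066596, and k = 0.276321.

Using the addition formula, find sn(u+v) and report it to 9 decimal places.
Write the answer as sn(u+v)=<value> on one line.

sn(u+v)=0.985067047

sn u = 0.3476067146047324, cn u = 0.9376404278622505, dn u = 0.9953764105493266
sn v = 0.8695646513280116, cn v = 0.4938191138066586, dn v = 0.9707038758777492
m = k² = 0.076353295041
D = 1 − m·sn²u·sn²v = 0.9930239778370881
sn(u+v) = (sn u·cn v·dn v + sn v·cn u·dn u)/D = 0.9781951973242724/0.9930239778370881 = 0.9850670468752282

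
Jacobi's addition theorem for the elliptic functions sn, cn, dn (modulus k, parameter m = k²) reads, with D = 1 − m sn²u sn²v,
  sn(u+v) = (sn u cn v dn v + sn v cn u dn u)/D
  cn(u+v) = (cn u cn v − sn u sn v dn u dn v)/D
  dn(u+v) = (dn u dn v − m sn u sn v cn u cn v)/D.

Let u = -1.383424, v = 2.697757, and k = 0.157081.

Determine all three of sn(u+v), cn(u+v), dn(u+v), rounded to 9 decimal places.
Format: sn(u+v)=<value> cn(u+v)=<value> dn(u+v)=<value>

sn(u+v)=0.965598883 cn(u+v)=0.260036148 dn(u+v)=0.988430076

sn u = -0.9810899605113268, cn u = 0.1935522910840457, dn u = 0.9880536045208123
sn v = 0.4467205507124673, cn v = -0.8946735435739396, dn v = 0.9975349553458744
m = k² = 0.024674440561
D = 1 − m·sn²u·sn²v = 0.9952604529165058
sn(u+v) = (sn u·cn v·dn v + sn v·cn u·dn u)/D = 0.9610223811761255/0.9952604529165058 = 0.9655988825437108
cn(u+v) = (cn u·cn v − sn u·sn v·dn u·dn v)/D = 0.2588036939808588/0.9952604529165058 = 0.2600361475455614
dn(u+v) = (dn u·dn v − m·sn u·sn v·cn u·cn v)/D = 0.9837453652723489/0.9952604529165058 = 0.9884300761570369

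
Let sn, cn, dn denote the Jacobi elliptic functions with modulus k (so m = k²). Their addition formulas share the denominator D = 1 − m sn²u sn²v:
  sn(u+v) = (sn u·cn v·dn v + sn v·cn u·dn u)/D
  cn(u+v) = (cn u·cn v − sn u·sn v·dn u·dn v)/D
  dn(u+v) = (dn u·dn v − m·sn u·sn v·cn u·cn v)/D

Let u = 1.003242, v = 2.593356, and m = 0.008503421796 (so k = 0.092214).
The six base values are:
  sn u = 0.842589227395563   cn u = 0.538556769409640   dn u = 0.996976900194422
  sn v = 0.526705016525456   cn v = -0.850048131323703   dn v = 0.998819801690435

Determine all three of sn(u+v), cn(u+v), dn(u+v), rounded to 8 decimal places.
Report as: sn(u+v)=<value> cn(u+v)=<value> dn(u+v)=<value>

sn(u+v)=-0.43331879 cn(u+v)=-0.90124071 dn(u+v)=0.99920136

m = k² = 0.008503421796
D = 1 − m·sn²u·sn²v = 0.9983252097030511
sn(u+v) = (sn u·cn v·dn v + sn v·cn u·dn u)/D = -0.4325930733618593/0.9983252097030511 = -0.4333187914692976
cn(u+v) = (cn u·cn v − sn u·sn v·dn u·dn v)/D = -0.8997313250120739/0.9983252097030511 = -0.9012407142154572
dn(u+v) = (dn u·dn v − m·sn u·sn v·cn u·cn v)/D = 0.9975279051055535/0.9983252097030511 = 0.9992013578443694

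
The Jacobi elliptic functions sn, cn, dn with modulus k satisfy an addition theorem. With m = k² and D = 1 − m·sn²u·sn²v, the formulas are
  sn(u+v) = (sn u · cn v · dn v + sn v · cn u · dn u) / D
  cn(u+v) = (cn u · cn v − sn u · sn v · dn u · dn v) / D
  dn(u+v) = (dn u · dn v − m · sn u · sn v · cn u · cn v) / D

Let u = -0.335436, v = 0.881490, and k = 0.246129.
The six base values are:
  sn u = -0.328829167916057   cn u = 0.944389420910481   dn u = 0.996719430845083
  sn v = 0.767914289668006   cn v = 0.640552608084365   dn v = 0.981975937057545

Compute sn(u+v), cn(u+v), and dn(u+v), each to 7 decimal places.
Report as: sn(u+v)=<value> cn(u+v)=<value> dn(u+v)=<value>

m = k² = 0.060579484641
D = 1 − m·sn²u·sn²v = 0.9961372932383646
sn(u+v) = (sn u·cn v·dn v + sn v·cn u·dn u)/D = 0.5159950995130173/0.9961372932383646 = 0.5179959660335148
cn(u+v) = (cn u·cn v − sn u·sn v·dn u·dn v)/D = 0.8520789659760456/0.9961372932383646 = 0.8553830599053303
dn(u+v) = (dn u·dn v − m·sn u·sn v·cn u·cn v)/D = 0.9880081791589632/0.9961372932383646 = 0.9918393637758764

sn(u+v)=0.5179960 cn(u+v)=0.8553831 dn(u+v)=0.9918394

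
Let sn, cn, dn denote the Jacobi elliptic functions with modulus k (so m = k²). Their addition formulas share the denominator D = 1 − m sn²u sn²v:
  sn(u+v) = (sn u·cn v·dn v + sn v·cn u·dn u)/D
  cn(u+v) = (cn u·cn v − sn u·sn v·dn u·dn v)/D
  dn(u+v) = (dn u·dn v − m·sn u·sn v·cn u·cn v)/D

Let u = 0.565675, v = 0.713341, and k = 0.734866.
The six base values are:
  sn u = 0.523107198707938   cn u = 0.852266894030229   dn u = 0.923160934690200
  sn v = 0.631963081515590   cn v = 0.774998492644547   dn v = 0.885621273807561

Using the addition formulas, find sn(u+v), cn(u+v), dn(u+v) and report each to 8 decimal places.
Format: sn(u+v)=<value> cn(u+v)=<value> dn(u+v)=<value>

m = k² = 0.540028037956
D = 1 − m·sn²u·sn²v = 0.9409824579569287
sn(u+v) = (sn u·cn v·dn v + sn v·cn u·dn u)/D = 0.8562529198870001/0.9409824579569287 = 0.9099563043354769
cn(u+v) = (cn u·cn v − sn u·sn v·dn u·dn v)/D = 0.3902293215119151/0.9409824579569287 = 0.4147041405630295
dn(u+v) = (dn u·dn v − m·sn u·sn v·cn u·cn v)/D = 0.6996542972787575/0.9409824579569287 = 0.743535962187706

sn(u+v)=0.90995630 cn(u+v)=0.41470414 dn(u+v)=0.74353596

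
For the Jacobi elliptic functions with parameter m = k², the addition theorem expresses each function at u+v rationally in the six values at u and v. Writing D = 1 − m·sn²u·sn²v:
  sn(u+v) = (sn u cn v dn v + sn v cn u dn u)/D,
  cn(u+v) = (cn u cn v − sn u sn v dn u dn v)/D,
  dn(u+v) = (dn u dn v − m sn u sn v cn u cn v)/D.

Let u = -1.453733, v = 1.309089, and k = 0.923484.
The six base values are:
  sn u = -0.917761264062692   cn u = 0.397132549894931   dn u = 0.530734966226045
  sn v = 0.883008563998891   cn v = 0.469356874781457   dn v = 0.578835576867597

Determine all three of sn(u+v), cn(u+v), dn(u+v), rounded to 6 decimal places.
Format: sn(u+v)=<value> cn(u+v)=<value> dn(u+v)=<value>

sn(u+v)=-0.143717 cn(u+v)=0.989619 dn(u+v)=0.991154

m = k² = 0.852822698256
D = 1 − m·sn²u·sn²v = 0.4399226251093295
sn(u+v) = (sn u·cn v·dn v + sn v·cn u·dn u)/D = -0.06322420373312695/0.4399226251093295 = -0.143716644983682
cn(u+v) = (cn u·cn v − sn u·sn v·dn u·dn v)/D = 0.4353557351699822/0.4399226251093295 = 0.9896188791421849
dn(u+v) = (dn u·dn v − m·sn u·sn v·cn u·cn v)/D = 0.4360308795996977/0.4399226251093295 = 0.9911535681788028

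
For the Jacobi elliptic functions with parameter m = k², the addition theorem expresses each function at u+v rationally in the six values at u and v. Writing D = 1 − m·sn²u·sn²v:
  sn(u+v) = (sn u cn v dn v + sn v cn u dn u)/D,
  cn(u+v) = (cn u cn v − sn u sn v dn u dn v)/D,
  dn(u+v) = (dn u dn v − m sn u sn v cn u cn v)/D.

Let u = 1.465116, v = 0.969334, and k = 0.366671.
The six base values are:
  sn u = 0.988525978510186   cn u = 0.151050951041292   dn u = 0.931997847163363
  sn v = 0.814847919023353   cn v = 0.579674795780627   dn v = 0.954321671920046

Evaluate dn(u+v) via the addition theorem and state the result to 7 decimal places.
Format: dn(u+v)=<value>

m = k² = 0.134447622241
D = 1 − m·sn²u·sn²v = 0.9127666759573392
dn(u+v) = (dn u·dn v − m·sn u·sn v·cn u·cn v)/D = 0.8799431825044736/0.9127666759573392 = 0.9640395576246917

dn(u+v)=0.9640396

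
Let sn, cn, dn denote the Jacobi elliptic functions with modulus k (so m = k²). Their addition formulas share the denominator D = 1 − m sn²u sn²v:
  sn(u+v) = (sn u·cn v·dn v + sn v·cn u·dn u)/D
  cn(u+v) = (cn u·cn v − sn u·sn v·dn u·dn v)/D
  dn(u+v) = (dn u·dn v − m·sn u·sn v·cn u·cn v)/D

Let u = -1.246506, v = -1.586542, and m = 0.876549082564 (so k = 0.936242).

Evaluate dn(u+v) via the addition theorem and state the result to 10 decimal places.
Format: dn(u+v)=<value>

sn u = -0.8622754413403482, cn u = 0.5064395948791007, dn u = 0.5901433369383564
sn v = -0.9391336135072273, cn v = 0.3435521153782318, dn v = 0.4763489284367431
m = k² = 0.876549082564
D = 1 − m·sn²u·sn²v = 0.4251916824210993
dn(u+v) = (dn u·dn v − m·sn u·sn v·cn u·cn v)/D = 0.157613303362028/0.4251916824210993 = 0.3706876448395142

dn(u+v)=0.3706876448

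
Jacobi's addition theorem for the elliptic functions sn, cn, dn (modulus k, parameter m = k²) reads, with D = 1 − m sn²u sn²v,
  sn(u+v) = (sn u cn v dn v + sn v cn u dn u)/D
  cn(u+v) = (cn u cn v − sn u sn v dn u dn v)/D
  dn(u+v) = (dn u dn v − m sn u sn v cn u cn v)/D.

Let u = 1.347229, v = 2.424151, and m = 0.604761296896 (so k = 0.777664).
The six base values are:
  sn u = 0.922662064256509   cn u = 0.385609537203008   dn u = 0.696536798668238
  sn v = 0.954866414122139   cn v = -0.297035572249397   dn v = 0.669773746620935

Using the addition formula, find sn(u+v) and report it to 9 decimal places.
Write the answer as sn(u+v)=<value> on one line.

sn(u+v)=0.137410373

m = k² = 0.604761296896
D = 1 − m·sn²u·sn²v = 0.5305876027811861
sn(u+v) = (sn u·cn v·dn v + sn v·cn u·dn u)/D = 0.07290824055327439/0.5305876027811861 = 0.1374103732750456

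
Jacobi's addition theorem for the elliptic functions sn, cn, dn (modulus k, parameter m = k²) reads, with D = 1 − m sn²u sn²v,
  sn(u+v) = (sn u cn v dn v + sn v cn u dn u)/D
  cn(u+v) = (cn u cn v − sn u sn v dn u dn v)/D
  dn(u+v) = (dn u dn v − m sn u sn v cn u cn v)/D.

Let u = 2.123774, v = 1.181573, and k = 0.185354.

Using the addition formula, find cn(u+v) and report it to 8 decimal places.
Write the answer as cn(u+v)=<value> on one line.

sn u = 0.8624481652128529, cn u = -0.5061453964237782, dn u = 0.9871399852041683
sn v = 0.9224738981252858, cn v = 0.3860594608056378, dn v = 0.9852737660908894
m = k² = 0.034356105316
D = 1 − m·sn²u·sn²v = 0.9782540641067354
cn(u+v) = (cn u·cn v − sn u·sn v·dn u·dn v)/D = -0.9691915763798564/0.9782540641067354 = -0.9907360592105957

cn(u+v)=-0.99073606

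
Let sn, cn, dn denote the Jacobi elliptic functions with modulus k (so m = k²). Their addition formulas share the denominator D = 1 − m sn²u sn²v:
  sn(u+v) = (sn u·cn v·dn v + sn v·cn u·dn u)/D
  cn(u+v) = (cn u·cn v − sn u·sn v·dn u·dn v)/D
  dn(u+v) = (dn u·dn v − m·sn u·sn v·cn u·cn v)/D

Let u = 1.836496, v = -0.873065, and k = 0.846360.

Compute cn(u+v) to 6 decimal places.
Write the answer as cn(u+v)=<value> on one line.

cn(u+v)=0.640370

sn u = 0.9899925599033504, cn u = 0.1411195639732887, dn u = 0.5458389646177571
sn v = -0.721315832700575, cn v = 0.6926062875079002, dn v = 0.7920217534388389
m = k² = 0.7163252496
D = 1 − m·sn²u·sn²v = 0.6347207089993665
cn(u+v) = (cn u·cn v − sn u·sn v·dn u·dn v)/D = 0.4064562273826532/0.6347207089993665 = 0.6403702000261328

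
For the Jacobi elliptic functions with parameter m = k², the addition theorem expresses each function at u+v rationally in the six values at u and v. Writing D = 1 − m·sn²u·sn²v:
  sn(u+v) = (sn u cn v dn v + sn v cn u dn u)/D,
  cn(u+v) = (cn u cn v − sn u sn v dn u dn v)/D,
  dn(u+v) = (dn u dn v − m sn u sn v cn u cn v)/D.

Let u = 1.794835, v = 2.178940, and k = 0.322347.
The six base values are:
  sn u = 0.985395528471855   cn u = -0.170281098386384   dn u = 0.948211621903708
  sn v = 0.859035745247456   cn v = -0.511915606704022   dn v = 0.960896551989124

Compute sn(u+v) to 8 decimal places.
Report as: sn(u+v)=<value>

sn(u+v)=-0.67356613

m = k² = 0.103907588409
D = 1 − m·sn²u·sn²v = 0.9255455069401884
sn(u+v) = (sn u·cn v·dn v + sn v·cn u·dn u)/D = -0.6234161050858676/0.9255455069401884 = -0.6735661298241867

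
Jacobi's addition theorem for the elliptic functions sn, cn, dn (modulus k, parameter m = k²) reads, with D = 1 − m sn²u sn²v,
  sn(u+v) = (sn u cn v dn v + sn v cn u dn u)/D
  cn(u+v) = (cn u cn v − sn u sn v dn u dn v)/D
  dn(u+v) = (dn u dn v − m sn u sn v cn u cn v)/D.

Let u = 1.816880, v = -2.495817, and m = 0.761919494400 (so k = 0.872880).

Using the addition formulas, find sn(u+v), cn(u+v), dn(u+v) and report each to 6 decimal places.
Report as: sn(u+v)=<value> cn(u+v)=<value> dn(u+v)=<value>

sn u = 0.9839616796891258, cn u = 0.1783799677748434, dn u = 0.5121760796751723
sn v = -0.9877257003593144, cn v = -0.1561984021995805, dn v = 0.5066258702006896
m = k² = 0.7619194944
D = 1 − m·sn²u·sn²v = 0.2803221037935354
sn(u+v) = (sn u·cn v·dn v + sn v·cn u·dn u)/D = -0.1681055211757085/0.2803221037935354 = -0.5996869989942807
cn(u+v) = (cn u·cn v − sn u·sn v·dn u·dn v)/D = 0.2243234620486164/0.2803221037935354 = 0.8002346551088834
dn(u+v) = (dn u·dn v − m·sn u·sn v·cn u·cn v)/D = 0.2388494162400344/0.2803221037935354 = 0.8520534521100531

sn(u+v)=-0.599687 cn(u+v)=0.800235 dn(u+v)=0.852053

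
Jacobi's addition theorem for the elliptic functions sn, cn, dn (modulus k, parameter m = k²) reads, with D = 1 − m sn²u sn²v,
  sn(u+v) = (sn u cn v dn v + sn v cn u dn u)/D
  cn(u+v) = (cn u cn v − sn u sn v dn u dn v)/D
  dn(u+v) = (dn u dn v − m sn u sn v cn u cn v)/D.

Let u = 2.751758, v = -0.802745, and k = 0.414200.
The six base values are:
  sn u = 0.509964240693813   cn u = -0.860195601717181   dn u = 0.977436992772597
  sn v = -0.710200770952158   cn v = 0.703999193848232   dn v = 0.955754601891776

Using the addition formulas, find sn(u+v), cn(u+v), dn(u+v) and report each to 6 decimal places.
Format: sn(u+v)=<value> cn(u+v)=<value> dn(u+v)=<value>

sn(u+v)=0.961904 cn(u+v)=-0.273387 dn(u+v)=0.917203

m = k² = 0.17156164
D = 1 − m·sn²u·sn²v = 0.9774958861773357
sn(u+v) = (sn u·cn v·dn v + sn v·cn u·dn u)/D = 0.9402572557762388/0.9774958861773357 = 0.9619040540960996
cn(u+v) = (cn u·cn v − sn u·sn v·dn u·dn v)/D = -0.2672349162324257/0.9774958861773357 = -0.2733872541167343
dn(u+v) = (dn u·dn v − m·sn u·sn v·cn u·cn v)/D = 0.8965619648504929/0.9774958861773357 = 0.9172028010845664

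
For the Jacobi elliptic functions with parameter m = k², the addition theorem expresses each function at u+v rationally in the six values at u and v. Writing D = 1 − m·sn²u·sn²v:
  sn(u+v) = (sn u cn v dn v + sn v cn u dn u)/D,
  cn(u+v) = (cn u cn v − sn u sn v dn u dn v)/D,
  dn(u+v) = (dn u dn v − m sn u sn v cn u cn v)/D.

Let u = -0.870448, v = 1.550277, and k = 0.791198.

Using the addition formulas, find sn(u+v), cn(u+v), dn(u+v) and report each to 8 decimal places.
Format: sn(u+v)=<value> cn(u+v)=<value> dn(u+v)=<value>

sn(u+v)=0.60536489 cn(u+v)=0.79594808 dn(u+v)=0.87783482

sn u = -0.7256368799978574, cn u = 0.6880778432611932, dn u = 0.8187694513690516
sn v = 0.9645733324702913, cn v = 0.2638148712395814, dn v = 0.6461995462515966
m = k² = 0.625994275204
D = 1 − m·sn²u·sn²v = 0.6933241639781375
sn(u+v) = (sn u·cn v·dn v + sn v·cn u·dn u)/D = 0.4197141096267832/0.6933241639781375 = 0.6053648948546067
cn(u+v) = (cn u·cn v − sn u·sn v·dn u·dn v)/D = 0.5518500362745117/0.6933241639781375 = 0.795948078757447
dn(u+v) = (dn u·dn v − m·sn u·sn v·cn u·cn v)/D = 0.6086240927407251/0.6933241639781375 = 0.877834820076914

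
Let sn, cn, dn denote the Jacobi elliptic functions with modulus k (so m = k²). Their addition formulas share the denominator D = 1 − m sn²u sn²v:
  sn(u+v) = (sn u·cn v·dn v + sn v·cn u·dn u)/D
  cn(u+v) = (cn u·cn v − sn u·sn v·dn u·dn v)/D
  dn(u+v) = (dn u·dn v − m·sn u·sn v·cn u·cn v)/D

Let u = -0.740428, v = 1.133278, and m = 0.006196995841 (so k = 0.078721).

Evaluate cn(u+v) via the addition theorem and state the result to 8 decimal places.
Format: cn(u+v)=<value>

sn u = -0.6743266230418762, cn u = 0.7384332098822069, dn u = 0.9985900682433118
sn v = 0.9053133519089738, cn v = 0.4247443170371306, dn v = 0.9974572623133197
m = k² = 0.006196995841
D = 1 − m·sn²u·sn²v = 0.9976904909493319
cn(u+v) = (cn u·cn v − sn u·sn v·dn u·dn v)/D = 0.9217113800387189/0.9976904909493319 = 0.9238450084471422

cn(u+v)=0.92384501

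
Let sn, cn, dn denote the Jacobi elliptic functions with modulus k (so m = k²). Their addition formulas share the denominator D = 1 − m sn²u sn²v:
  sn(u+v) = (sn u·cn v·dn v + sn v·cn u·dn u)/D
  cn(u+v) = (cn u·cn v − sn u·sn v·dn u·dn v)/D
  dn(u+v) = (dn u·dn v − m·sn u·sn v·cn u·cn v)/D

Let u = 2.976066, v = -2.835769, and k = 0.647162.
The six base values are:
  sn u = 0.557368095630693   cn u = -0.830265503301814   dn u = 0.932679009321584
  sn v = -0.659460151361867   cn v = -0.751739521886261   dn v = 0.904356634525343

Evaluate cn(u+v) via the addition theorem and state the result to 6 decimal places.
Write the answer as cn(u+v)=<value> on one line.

m = k² = 0.418818654244
D = 1 − m·sn²u·sn²v = 0.9434168209550736
cn(u+v) = (cn u·cn v − sn u·sn v·dn u·dn v)/D = 0.9341725893525836/0.9434168209550736 = 0.9902013284084424

cn(u+v)=0.990201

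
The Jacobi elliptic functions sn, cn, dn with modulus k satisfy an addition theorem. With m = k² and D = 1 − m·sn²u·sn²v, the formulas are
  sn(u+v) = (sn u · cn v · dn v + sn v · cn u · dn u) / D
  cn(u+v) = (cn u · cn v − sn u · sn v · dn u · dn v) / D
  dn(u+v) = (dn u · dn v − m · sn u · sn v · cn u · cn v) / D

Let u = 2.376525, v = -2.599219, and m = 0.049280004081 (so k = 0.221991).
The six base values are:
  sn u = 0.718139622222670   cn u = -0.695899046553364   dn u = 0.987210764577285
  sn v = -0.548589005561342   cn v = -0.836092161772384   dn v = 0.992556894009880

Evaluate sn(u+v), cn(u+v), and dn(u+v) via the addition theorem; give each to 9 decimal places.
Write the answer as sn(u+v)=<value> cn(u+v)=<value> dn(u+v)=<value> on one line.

m = k² = 0.049280004081
D = 1 − m·sn²u·sn²v = 0.9923513865653488
sn(u+v) = (sn u·cn v·dn v + sn v·cn u·dn u)/D = -0.219081723712978/0.9923513865653488 = -0.2207703104756542
cn(u+v) = (cn u·cn v − sn u·sn v·dn u·dn v)/D = 0.9678659373865373/0.9923513865653488 = 0.9753258276147942
dn(u+v) = (dn u·dn v − m·sn u·sn v·cn u·cn v)/D = 0.9911589135129854/0.9923513865653488 = 0.9987983358833299

sn(u+v)=-0.220770310 cn(u+v)=0.975325828 dn(u+v)=0.998798336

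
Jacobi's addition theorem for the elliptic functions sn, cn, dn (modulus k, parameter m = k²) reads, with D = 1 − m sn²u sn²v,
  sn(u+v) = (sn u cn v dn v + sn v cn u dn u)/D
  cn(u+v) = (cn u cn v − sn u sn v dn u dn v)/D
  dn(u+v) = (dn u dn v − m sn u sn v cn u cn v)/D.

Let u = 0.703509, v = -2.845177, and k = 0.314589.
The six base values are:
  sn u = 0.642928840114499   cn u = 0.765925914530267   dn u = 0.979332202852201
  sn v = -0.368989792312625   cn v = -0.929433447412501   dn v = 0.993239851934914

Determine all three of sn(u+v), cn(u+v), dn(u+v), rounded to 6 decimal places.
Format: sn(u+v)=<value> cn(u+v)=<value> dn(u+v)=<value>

m = k² = 0.098966238921
D = 1 − m·sn²u·sn²v = 0.9944301745537943
sn(u+v) = (sn u·cn v·dn v + sn v·cn u·dn u)/D = -0.8702977123378333/0.9944301745537943 = -0.8751722691121477
cn(u+v) = (cn u·cn v − sn u·sn v·dn u·dn v)/D = -0.4811166843527917/0.9944301745537943 = -0.4838114295643444
dn(u+v) = (dn u·dn v − m·sn u·sn v·cn u·cn v)/D = 0.9559981959259794/0.9944301745537943 = 0.9613527630081624

sn(u+v)=-0.875172 cn(u+v)=-0.483811 dn(u+v)=0.961353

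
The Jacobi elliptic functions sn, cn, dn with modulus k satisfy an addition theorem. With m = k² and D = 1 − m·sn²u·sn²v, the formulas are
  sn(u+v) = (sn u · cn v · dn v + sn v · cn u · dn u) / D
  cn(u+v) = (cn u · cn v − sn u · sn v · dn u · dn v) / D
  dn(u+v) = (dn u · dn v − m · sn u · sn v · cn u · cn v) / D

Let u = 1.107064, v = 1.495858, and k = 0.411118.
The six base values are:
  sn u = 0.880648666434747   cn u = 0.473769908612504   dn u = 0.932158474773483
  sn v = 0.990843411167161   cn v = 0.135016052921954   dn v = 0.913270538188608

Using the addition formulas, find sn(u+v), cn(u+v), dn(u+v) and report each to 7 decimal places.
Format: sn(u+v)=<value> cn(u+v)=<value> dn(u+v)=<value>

sn(u+v)=0.6268434 cn(u+v)=-0.7791453 dn(u+v)=0.9662232

m = k² = 0.169018009924
D = 1 − m·sn²u·sn²v = 0.8713089337992757
sn(u+v) = (sn u·cn v·dn v + sn v·cn u·dn u)/D = 0.5461742494750986/0.8713089337992757 = 0.6268433942178783
cn(u+v) = (cn u·cn v − sn u·sn v·dn u·dn v)/D = -0.678876238594888/0.8713089337992757 = -0.7791452747244313
dn(u+v) = (dn u·dn v − m·sn u·sn v·cn u·cn v)/D = 0.8418789218890014/0.8713089337992757 = 0.9662232180015107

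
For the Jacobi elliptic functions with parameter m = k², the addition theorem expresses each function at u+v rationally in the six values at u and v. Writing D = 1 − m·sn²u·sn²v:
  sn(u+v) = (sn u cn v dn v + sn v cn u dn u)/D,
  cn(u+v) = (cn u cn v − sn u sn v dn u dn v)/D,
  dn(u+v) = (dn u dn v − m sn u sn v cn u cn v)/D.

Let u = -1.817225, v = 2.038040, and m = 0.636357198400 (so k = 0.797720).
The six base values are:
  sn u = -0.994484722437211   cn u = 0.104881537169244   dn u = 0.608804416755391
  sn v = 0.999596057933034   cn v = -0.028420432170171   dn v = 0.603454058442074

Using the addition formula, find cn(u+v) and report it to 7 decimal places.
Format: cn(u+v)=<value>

cn(u+v)=0.9759660

m = k² = 0.6363571984
D = 1 − m·sn²u·sn²v = 0.3711511628511952
cn(u+v) = (cn u·cn v − sn u·sn v·dn u·dn v)/D = 0.3622309005160841/0.3711511628511952 = 0.9759659588115383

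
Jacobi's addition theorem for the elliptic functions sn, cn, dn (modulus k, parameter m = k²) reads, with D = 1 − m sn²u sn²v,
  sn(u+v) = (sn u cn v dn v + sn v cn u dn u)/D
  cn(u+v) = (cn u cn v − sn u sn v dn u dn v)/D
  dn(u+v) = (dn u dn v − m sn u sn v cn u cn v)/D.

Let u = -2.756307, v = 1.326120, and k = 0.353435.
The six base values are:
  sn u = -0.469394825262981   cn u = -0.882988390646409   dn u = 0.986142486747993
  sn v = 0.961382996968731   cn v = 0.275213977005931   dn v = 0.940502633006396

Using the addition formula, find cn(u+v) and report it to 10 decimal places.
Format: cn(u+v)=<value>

cn(u+v)=0.1801084544

m = k² = 0.124916299225
D = 1 − m·sn²u·sn²v = 0.9745616710979008
cn(u+v) = (cn u·cn v − sn u·sn v·dn u·dn v)/D = 0.1755267962932989/0.9745616710979008 = 0.180108454394228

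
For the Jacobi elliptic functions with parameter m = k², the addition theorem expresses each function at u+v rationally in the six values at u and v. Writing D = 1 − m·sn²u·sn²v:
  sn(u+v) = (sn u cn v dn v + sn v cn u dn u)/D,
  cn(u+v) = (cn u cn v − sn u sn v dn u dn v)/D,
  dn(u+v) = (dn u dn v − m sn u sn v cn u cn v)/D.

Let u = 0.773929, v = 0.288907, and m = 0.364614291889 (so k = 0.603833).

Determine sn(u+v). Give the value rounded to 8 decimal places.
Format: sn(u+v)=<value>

sn(u+v)=0.84412552

sn u = 0.6809757677330227, cn u = 0.7323059495596225, dn u = 0.9115471161832507
sn v = 0.2835249475823478, cn v = 0.9589648607214067, dn v = 0.9852359977085892
m = k² = 0.364614291889
D = 1 − m·sn²u·sn²v = 0.9864081190659662
sn(u+v) = (sn u·cn v·dn v + sn v·cn u·dn u)/D = 0.8326522673183755/0.9864081190659662 = 0.844125520891715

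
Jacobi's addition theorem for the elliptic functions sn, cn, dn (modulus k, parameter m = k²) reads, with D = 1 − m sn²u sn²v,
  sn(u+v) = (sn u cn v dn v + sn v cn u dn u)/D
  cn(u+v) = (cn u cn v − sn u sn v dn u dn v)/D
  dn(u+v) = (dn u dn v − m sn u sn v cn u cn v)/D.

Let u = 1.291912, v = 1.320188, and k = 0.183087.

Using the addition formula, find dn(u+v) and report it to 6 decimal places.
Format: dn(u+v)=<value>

sn u = 0.9589568542172731, cn u = 0.283552026530779, dn u = 0.9844664978842531
sn v = 0.9664765830811421, cn v = 0.2567547747478132, dn v = 0.9842199682379726
m = k² = 0.033520849569
D = 1 − m·sn²u·sn²v = 0.971206409478866
dn(u+v) = (dn u·dn v − m·sn u·sn v·cn u·cn v)/D = 0.9666697722323228/0.971206409478866 = 0.9953288639754988

dn(u+v)=0.995329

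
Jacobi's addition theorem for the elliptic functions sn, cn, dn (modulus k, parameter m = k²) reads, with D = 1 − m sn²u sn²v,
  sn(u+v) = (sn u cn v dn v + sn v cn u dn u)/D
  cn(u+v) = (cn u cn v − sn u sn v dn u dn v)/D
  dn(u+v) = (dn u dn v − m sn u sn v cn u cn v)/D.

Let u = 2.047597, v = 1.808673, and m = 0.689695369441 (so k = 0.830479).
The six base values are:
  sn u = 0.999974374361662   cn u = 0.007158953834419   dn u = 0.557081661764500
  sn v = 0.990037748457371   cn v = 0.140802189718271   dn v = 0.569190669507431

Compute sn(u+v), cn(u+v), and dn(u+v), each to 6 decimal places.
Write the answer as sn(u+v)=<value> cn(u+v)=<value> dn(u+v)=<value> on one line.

m = k² = 0.689695369441
D = 1 − m·sn²u·sn²v = 0.3240126648000183
sn(u+v) = (sn u·cn v·dn v + sn v·cn u·dn u)/D = 0.08408963013585945/0.3240126648000183 = 0.259525750907792
cn(u+v) = (cn u·cn v − sn u·sn v·dn u·dn v)/D = -0.3129107557346397/0.3240126648000183 = -0.9657361878979925
dn(u+v) = (dn u·dn v − m·sn u·sn v·cn u·cn v)/D = 0.3163974170960624/0.3240126648000183 = 0.9764970677653725

sn(u+v)=0.259526 cn(u+v)=-0.965736 dn(u+v)=0.976497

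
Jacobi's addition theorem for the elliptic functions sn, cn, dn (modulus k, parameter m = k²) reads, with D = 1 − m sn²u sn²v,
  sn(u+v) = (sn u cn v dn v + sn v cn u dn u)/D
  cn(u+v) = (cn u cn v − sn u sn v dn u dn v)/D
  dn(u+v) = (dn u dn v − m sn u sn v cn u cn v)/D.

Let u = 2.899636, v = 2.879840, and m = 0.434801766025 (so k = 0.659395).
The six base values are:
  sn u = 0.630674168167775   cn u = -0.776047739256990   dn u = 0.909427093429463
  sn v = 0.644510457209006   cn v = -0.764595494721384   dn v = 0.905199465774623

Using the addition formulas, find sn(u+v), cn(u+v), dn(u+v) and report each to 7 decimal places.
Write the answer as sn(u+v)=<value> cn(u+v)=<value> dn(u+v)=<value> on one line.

sn(u+v)=-0.9603570 cn(u+v)=0.2787731 dn(u+v)=0.7739435

m = k² = 0.434801766025
D = 1 − m·sn²u·sn²v = 0.9281608273781047
sn(u+v) = (sn u·cn v·dn v + sn v·cn u·dn u)/D = -0.8913657550780014/0.9281608273781047 = -0.9603570079508277
cn(u+v) = (cn u·cn v − sn u·sn v·dn u·dn v)/D = 0.258746231186915/0.9281608273781047 = 0.2787730569472844
dn(u+v) = (dn u·dn v − m·sn u·sn v·cn u·cn v)/D = 0.7183440744792008/0.9281608273781047 = 0.7739435378978444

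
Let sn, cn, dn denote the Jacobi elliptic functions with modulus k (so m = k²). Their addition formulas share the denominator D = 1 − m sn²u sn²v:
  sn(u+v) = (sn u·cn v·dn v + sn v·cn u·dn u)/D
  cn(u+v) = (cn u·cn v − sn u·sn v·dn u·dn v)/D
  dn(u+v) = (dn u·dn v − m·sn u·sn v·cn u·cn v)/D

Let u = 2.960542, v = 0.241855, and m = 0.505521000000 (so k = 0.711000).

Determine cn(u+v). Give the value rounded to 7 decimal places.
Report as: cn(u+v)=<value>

cn(u+v)=-0.8755136

sn u = 0.6629101952808979, cn u = -0.7486989201225295, dn u = 0.8819573875473311
sn v = 0.2383617073965528, cn v = 0.9711764496974791, dn v = 0.9855344567348135
m = k² = 0.505521
D = 1 − m·sn²u·sn²v = 0.9873781918866032
cn(u+v) = (cn u·cn v − sn u·sn v·dn u·dn v)/D = -0.8644630468010145/0.9873781918866032 = -0.87551361160739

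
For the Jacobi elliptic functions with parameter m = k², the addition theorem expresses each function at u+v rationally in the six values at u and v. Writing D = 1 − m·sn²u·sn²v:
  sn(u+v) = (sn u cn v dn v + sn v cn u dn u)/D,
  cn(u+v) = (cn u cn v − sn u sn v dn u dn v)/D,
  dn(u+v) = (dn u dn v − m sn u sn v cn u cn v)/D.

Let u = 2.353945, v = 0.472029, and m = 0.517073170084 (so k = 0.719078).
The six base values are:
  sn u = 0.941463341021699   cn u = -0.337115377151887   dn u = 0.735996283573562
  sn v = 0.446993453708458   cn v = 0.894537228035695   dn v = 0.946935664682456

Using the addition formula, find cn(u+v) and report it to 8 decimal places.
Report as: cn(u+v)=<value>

cn(u+v)=-0.65481728

m = k² = 0.517073170084
D = 1 − m·sn²u·sn²v = 0.9084283251793617
cn(u+v) = (cn u·cn v − sn u·sn v·dn u·dn v)/D = -0.5948545622490278/0.9084283251793617 = -0.6548172770059527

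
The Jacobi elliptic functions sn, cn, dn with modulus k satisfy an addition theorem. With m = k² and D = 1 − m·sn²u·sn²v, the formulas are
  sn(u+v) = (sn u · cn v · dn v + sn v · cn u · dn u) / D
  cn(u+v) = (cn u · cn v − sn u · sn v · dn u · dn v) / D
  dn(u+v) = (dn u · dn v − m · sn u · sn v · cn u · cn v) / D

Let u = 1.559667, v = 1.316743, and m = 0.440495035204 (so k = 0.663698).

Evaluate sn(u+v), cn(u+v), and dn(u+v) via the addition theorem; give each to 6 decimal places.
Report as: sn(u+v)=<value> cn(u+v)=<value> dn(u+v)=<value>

sn(u+v)=0.652450 cn(u+v)=-0.757832 dn(u+v)=0.901380

sn u = 0.9828252034730634, cn u = 0.1845389374038216, dn u = 0.7579616451875706
sn v = 0.9313097360683605, cn v = 0.3642281915287184, dn v = 0.7860928663109705
m = k² = 0.440495035204
D = 1 − m·sn²u·sn²v = 0.6309528344391423
sn(u+v) = (sn u·cn v·dn v + sn v·cn u·dn u)/D = 0.4116652370276553/0.6309528344391423 = 0.6524500954078239
cn(u+v) = (cn u·cn v − sn u·sn v·dn u·dn v)/D = -0.4781560539298359/0.6309528344391423 = -0.7578316917378961
dn(u+v) = (dn u·dn v − m·sn u·sn v·cn u·cn v)/D = 0.5687280095815394/0.6309528344391423 = 0.9013795937490083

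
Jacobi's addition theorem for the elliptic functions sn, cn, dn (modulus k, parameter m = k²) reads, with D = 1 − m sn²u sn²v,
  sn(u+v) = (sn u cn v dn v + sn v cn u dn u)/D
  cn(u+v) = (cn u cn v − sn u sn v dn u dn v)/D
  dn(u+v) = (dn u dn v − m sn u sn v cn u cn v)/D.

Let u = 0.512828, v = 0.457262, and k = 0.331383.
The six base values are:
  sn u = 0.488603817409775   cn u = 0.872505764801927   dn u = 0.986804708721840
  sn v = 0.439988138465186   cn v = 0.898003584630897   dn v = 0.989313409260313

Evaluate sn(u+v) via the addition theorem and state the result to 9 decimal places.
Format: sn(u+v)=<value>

sn(u+v)=0.817052396

m = k² = 0.109814692689
D = 1 − m·sn²u·sn²v = 0.994924765666665
sn(u+v) = (sn u·cn v·dn v + sn v·cn u·dn u)/D = 0.8129056636968392/0.994924765666665 = 0.8170523960695048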